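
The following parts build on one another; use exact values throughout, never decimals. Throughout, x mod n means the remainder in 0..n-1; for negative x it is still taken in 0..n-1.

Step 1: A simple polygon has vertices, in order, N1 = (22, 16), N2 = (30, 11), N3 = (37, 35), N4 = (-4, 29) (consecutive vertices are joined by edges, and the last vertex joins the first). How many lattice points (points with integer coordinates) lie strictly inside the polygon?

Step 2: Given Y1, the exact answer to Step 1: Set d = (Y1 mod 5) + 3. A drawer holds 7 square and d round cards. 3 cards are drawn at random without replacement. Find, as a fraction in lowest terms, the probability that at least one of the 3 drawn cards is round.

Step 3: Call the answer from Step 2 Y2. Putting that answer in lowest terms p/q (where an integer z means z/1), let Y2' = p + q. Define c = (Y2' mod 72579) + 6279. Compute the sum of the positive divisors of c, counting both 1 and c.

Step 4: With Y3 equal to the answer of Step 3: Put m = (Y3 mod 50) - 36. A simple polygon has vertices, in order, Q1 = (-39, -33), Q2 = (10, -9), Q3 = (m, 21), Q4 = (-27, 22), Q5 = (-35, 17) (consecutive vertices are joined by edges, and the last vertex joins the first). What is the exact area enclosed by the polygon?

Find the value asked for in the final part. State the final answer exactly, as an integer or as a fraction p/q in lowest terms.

Step 1: cross terms: (22*11 - 30*16)=-238, (30*35 - 37*11)=643, (37*29 - -4*35)=1213, (-4*16 - 22*29)=-702; twice the area = |916| = 916; area = 458; boundary points = 1 + 1 + 1 + 13 = 16; strictly interior points = area - boundary/2 + 1 = 451; answer 451
Step 2: Y1 = 451; d = 4; total draws C(11,3) = 165; complement C(7,3) = 35; favorable 165 - 35 = 130; P = 26/33; answer 26/33
Step 3: Y2 = 26/33; threaded value p + q = 59; c = 6338; 6338 = 2 * 3169; sigma = (1 + 2) * (1 + 3169) = 3 * 3170 = 9510; answer 9510
Step 4: Y3 = 9510; m = -26; cross terms: (-39*-9 - 10*-33)=681, (10*21 - -26*-9)=-24, (-26*22 - -27*21)=-5, (-27*17 - -35*22)=311, (-35*-33 - -39*17)=1818; twice the area = |2781| = 2781; area = 2781/2; answer 2781/2

2781/2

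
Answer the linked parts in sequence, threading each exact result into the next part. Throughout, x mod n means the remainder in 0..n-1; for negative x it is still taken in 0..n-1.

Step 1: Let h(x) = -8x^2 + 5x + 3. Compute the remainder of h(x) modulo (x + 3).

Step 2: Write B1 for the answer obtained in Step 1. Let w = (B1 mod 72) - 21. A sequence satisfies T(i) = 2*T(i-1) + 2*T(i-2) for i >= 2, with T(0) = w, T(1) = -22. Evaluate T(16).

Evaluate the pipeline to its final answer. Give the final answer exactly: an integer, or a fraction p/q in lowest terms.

18216704

Step 1: remainder = value at the root: -8*(-3)^2 + 5*(-3)^1 + 3 = (-72) + (-15) + (3) = -84; answer -84
Step 2: B1 = -84; w = 39; T(2) = 2*(-22) + 2*(39) = 34; iterating: T(2)=34, T(3)=24, T(4)=116, T(5)=280, T(6)=792, T(7)=2144, T(8)=5872, T(9)=16032, T(10)=43808, T(11)=119680, T(12)=326976, T(13)=893312, T(14)=2440576, T(15)=6667776, T(16)=18216704; answer 18216704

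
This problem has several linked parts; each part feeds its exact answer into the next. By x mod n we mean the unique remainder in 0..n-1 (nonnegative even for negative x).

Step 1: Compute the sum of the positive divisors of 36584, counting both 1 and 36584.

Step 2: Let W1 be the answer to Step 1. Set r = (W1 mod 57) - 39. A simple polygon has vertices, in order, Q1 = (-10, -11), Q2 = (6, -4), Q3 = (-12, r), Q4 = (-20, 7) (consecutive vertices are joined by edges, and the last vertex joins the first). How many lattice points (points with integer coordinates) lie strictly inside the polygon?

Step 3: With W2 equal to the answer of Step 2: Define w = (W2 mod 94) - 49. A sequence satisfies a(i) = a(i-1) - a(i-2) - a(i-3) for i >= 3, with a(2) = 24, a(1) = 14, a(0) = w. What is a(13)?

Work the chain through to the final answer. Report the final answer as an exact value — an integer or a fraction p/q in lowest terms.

-234

Step 1: 36584 = 2^3 * 17 * 269; sigma = (1 + 2 + 4 + 8) * (1 + 17) * (1 + 269) = 15 * 18 * 270 = 72900; answer 72900
Step 2: W1 = 72900; r = 15; cross terms: (-10*-4 - 6*-11)=106, (6*15 - -12*-4)=42, (-12*7 - -20*15)=216, (-20*-11 - -10*7)=290; twice the area = |654| = 654; area = 327; boundary points = 1 + 1 + 8 + 2 = 12; strictly interior points = area - boundary/2 + 1 = 322; answer 322
Step 3: W2 = 322; w = -9; a(3) = 1*(24) - 1*(14) - 1*(-9) = 19; iterating: a(3)=19, a(4)=-19, a(5)=-62, a(6)=-62, a(7)=19, a(8)=143, a(9)=186, a(10)=24, a(11)=-305, a(12)=-515, a(13)=-234; answer -234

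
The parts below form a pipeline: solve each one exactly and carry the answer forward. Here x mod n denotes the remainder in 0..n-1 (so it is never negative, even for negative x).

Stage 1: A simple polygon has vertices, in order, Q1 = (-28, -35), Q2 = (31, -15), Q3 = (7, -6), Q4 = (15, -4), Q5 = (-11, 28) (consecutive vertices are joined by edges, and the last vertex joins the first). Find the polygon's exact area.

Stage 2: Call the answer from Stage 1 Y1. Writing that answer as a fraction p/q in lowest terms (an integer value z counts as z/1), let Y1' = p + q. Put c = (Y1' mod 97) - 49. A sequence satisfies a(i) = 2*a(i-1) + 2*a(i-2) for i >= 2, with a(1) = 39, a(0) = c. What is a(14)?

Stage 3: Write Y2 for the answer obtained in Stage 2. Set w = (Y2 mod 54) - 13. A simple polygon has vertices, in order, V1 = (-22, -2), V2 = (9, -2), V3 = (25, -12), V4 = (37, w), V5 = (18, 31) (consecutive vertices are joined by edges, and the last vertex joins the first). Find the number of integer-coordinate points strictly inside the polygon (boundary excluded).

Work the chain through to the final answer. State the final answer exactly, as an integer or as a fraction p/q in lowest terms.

1203

Stage 1: cross terms: (-28*-15 - 31*-35)=1505, (31*-6 - 7*-15)=-81, (7*-4 - 15*-6)=62, (15*28 - -11*-4)=376, (-11*-35 - -28*28)=1169; twice the area = |3031| = 3031; area = 3031/2; answer 3031/2
Stage 2: Y1 = 3031/2; threaded value p + q = 3033; c = -23; a(2) = 2*(39) + 2*(-23) = 32; iterating: a(2)=32, a(3)=142, a(4)=348, a(5)=980, a(6)=2656, a(7)=7272, a(8)=19856, a(9)=54256, a(10)=148224, a(11)=404960, a(12)=1106368, a(13)=3022656, a(14)=8258048; answer 8258048
Stage 3: Y2 = 8258048; w = 31; cross terms: (-22*-2 - 9*-2)=62, (9*-12 - 25*-2)=-58, (25*31 - 37*-12)=1219, (37*31 - 18*31)=589, (18*-2 - -22*31)=646; twice the area = |2458| = 2458; area = 1229; boundary points = 31 + 2 + 1 + 19 + 1 = 54; strictly interior points = area - boundary/2 + 1 = 1203; answer 1203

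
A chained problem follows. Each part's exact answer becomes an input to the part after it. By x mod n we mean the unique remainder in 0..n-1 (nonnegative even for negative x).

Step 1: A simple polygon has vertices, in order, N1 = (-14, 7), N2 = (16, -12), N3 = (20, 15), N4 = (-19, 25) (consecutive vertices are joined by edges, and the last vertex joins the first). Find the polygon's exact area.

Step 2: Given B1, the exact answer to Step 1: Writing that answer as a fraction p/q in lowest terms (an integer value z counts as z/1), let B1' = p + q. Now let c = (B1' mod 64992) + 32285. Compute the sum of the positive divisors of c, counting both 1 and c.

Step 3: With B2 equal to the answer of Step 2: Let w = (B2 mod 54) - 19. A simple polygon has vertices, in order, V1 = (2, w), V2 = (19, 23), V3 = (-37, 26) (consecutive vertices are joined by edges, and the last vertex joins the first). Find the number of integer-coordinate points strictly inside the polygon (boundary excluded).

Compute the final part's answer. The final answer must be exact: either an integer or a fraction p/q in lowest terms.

Step 1: cross terms: (-14*-12 - 16*7)=56, (16*15 - 20*-12)=480, (20*25 - -19*15)=785, (-19*7 - -14*25)=217; twice the area = |1538| = 1538; area = 769; answer 769
Step 2: B1 = 769; threaded value p + q = 770; c = 33055; 33055 = 5 * 11 * 601; sigma = (1 + 5) * (1 + 11) * (1 + 601) = 6 * 12 * 602 = 43344; answer 43344
Step 3: B2 = 43344; w = 17; cross terms: (2*23 - 19*17)=-277, (19*26 - -37*23)=1345, (-37*17 - 2*26)=-681; twice the area = |387| = 387; area = 387/2; boundary points = 1 + 1 + 3 = 5; strictly interior points = area - boundary/2 + 1 = 192; answer 192

192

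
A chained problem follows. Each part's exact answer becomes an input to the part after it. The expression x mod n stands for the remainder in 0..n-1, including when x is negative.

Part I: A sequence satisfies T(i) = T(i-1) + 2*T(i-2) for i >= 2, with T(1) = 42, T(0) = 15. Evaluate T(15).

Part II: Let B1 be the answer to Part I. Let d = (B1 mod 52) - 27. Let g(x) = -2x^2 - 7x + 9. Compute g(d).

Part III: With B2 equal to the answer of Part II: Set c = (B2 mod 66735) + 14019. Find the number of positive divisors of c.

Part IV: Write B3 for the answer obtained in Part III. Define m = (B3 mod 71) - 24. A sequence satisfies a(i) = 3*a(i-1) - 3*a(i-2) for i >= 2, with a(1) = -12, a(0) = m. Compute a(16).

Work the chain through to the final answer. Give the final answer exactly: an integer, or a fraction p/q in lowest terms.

Part I: T(2) = 1*(42) + 2*(15) = 72; iterating: T(2)=72, T(3)=156, T(4)=300, T(5)=612, T(6)=1212, T(7)=2436, T(8)=4860, T(9)=9732, T(10)=19452, T(11)=38916, T(12)=77820, T(13)=155652, T(14)=311292, T(15)=622596; answer 622596
Part II: B1 = 622596; d = -27; -2*(-27)^2 - 7*(-27)^1 + 9 = (-1458) + (189) + (9) = -1260; answer -1260
Part III: B2 = -1260; c = 79494; 79494 = 2 * 3 * 13249; number of divisors = (1+1) * (1+1) * (1+1) = 8; answer 8
Part IV: B3 = 8; m = -16; a(2) = 3*(-12) - 3*(-16) = 12; iterating: a(2)=12, a(3)=72, a(4)=180, a(5)=324, a(6)=432, a(7)=324, a(8)=-324, a(9)=-1944, a(10)=-4860, a(11)=-8748, a(12)=-11664, a(13)=-8748, a(14)=8748, a(15)=52488, a(16)=131220; answer 131220

131220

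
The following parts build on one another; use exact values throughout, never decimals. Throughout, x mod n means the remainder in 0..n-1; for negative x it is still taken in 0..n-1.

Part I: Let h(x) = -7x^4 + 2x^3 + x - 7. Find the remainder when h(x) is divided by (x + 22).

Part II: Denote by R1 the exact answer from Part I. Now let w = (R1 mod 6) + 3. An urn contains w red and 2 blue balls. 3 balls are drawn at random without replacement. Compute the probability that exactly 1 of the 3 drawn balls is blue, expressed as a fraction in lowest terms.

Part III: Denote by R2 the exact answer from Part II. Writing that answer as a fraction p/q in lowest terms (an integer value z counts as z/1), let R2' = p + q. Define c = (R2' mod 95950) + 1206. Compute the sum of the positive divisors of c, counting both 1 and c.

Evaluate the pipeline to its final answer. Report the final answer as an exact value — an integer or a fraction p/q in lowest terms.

1824

Part I: remainder = value at the root: -7*(-22)^4 + 2*(-22)^3 + 1*(-22)^1 - 7 = (-1639792) + (-21296) + (-22) + (-7) = -1661117; answer -1661117
Part II: R1 = -1661117; w = 4; total draws C(6,3) = 20; favorable C(2,1)*C(4,2) = 12; P = 3/5; answer 3/5
Part III: R2 = 3/5; threaded value p + q = 8; c = 1214; 1214 = 2 * 607; sigma = (1 + 2) * (1 + 607) = 3 * 608 = 1824; answer 1824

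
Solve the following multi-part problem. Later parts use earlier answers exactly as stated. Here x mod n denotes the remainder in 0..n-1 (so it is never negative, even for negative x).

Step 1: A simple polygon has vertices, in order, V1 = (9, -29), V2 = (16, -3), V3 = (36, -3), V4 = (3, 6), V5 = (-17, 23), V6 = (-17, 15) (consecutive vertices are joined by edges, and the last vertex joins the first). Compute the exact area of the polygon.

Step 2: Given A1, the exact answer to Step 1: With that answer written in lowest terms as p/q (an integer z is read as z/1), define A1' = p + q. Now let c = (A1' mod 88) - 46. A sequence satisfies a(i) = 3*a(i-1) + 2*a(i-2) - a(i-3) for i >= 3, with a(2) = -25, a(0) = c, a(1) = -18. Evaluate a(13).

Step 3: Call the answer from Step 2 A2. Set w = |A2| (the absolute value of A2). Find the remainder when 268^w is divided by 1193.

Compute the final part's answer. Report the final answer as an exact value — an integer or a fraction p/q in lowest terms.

Step 1: cross terms: (9*-3 - 16*-29)=437, (16*-3 - 36*-3)=60, (36*6 - 3*-3)=225, (3*23 - -17*6)=171, (-17*15 - -17*23)=136, (-17*-29 - 9*15)=358; twice the area = |1387| = 1387; area = 1387/2; answer 1387/2
Step 2: A1 = 1387/2; threaded value p + q = 1389; c = 23; a(3) = 3*(-25) + 2*(-18) - 1*(23) = -134; iterating: a(3)=-134, a(4)=-434, a(5)=-1545, a(6)=-5369, a(7)=-18763, a(8)=-65482, a(9)=-228603, a(10)=-798010, a(11)=-2785754, a(12)=-9724679, a(13)=-33947535; answer -33947535
Step 3: A2 = -33947535; w = 33947535; squarings mod 1193: 268^1=268, 268^2=244, 268^4=1079, 268^8=1066, 268^16=620, 268^32=254, 268^64=94, 268^128=485, 268^256=204, 268^512=1054, 268^1024=233, 268^2048=604, 268^4096=951, 268^8192=107, 268^16384=712, 268^32768=1112, 268^65536=596, 268^131072=895, 268^262144=522, 268^524288=480, 268^1048576=151, 268^2097152=134, 268^4194304=61, 268^8388608=142, 268^16777216=1076, 268^33554432=566; 268^33947535 = 268^1 * 268^2 * 268^4 * 268^8 * 268^128 * 268^256 * 268^512 * 268^1024 * 268^2048 * 268^4096 * 268^8192 * 268^16384 * 268^32768 * 268^65536 * 268^262144 * 268^33554432 = 32 (mod 1193); answer 32

32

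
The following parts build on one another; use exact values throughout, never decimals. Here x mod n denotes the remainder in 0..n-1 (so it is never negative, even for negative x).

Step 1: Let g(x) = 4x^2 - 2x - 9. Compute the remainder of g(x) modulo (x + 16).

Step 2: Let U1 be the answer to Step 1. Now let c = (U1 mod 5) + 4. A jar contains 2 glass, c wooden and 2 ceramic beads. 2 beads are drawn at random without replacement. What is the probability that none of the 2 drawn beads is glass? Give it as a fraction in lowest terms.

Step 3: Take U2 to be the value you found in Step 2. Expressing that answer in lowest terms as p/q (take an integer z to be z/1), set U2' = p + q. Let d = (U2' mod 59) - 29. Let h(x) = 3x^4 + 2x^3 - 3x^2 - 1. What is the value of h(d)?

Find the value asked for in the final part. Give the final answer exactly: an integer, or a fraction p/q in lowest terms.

144449

Step 1: remainder = value at the root: 4*(-16)^2 - 2*(-16)^1 - 9 = (1024) + (32) + (-9) = 1047; answer 1047
Step 2: U1 = 1047; c = 6; total draws C(10,2) = 45; favorable C(8,2) = 28; P = 28/45; answer 28/45
Step 3: U2 = 28/45; threaded value p + q = 73; d = -15; 3*(-15)^4 + 2*(-15)^3 - 3*(-15)^2 - 1 = (151875) + (-6750) + (-675) + (-1) = 144449; answer 144449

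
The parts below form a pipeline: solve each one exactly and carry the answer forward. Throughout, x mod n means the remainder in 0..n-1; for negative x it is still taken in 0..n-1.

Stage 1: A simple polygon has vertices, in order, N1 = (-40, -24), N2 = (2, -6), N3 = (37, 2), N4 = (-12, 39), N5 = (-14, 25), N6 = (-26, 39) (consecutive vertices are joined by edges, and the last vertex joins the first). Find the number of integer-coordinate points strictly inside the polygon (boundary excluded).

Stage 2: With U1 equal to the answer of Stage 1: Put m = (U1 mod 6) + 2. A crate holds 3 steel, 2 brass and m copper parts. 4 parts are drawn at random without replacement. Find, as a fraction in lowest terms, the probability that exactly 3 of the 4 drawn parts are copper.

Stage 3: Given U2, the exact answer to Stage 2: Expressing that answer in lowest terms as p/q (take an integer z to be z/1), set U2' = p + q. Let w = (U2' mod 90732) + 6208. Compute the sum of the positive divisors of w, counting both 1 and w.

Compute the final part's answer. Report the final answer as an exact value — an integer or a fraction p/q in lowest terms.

Stage 1: cross terms: (-40*-6 - 2*-24)=288, (2*2 - 37*-6)=226, (37*39 - -12*2)=1467, (-12*25 - -14*39)=246, (-14*39 - -26*25)=104, (-26*-24 - -40*39)=2184; twice the area = |4515| = 4515; area = 4515/2; boundary points = 6 + 1 + 1 + 2 + 2 + 7 = 19; strictly interior points = area - boundary/2 + 1 = 2249; answer 2249
Stage 2: U1 = 2249; m = 7; total draws C(12,4) = 495; favorable C(7,3)*C(5,1) = 175; P = 35/99; answer 35/99
Stage 3: U2 = 35/99; threaded value p + q = 134; w = 6342; 6342 = 2 * 3 * 7 * 151; sigma = (1 + 2) * (1 + 3) * (1 + 7) * (1 + 151) = 3 * 4 * 8 * 152 = 14592; answer 14592

14592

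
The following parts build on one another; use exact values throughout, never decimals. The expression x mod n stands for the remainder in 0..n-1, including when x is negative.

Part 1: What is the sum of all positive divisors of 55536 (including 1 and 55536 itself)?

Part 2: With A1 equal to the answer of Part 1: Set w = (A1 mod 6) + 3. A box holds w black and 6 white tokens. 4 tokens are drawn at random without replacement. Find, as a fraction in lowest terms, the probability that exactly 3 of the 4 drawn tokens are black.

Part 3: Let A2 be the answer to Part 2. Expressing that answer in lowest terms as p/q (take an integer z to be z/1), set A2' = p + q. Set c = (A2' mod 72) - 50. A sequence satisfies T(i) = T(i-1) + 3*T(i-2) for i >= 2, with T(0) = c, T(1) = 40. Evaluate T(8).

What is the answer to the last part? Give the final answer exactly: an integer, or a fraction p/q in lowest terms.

Part 1: 55536 = 2^4 * 3 * 13 * 89; sigma = (1 + 2 + 4 + 8 + 16) * (1 + 3) * (1 + 13) * (1 + 89) = 31 * 4 * 14 * 90 = 156240; answer 156240
Part 2: A1 = 156240; w = 3; total draws C(9,4) = 126; favorable C(3,3)*C(6,1) = 6; P = 1/21; answer 1/21
Part 3: A2 = 1/21; threaded value p + q = 22; c = -28; T(2) = 1*(40) + 3*(-28) = -44; iterating: T(2)=-44, T(3)=76, T(4)=-56, T(5)=172, T(6)=4, T(7)=520, T(8)=532; answer 532

532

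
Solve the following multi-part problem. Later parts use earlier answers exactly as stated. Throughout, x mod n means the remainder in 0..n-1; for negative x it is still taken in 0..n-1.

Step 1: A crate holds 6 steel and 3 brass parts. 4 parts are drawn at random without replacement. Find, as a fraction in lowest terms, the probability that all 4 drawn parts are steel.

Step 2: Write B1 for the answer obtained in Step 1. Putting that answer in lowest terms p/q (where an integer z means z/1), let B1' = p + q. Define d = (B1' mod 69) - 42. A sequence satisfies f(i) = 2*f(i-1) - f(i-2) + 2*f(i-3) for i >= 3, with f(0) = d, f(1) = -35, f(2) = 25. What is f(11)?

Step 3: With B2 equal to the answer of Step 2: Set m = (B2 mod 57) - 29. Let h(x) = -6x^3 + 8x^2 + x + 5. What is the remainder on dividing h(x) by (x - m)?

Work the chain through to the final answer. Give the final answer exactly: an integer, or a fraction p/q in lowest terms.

Step 1: total draws C(9,4) = 126; favorable C(6,4) = 15; P = 5/42; answer 5/42
Step 2: B1 = 5/42; threaded value p + q = 47; d = 5; f(3) = 2*(25) - 1*(-35) + 2*(5) = 95; iterating: f(3)=95, f(4)=95, f(5)=145, f(6)=385, f(7)=815, f(8)=1535, f(9)=3025, f(10)=6145, f(11)=12335; answer 12335
Step 3: B2 = 12335; m = -6; remainder = value at the root: -6*(-6)^3 + 8*(-6)^2 + 1*(-6)^1 + 5 = (1296) + (288) + (-6) + (5) = 1583; answer 1583

1583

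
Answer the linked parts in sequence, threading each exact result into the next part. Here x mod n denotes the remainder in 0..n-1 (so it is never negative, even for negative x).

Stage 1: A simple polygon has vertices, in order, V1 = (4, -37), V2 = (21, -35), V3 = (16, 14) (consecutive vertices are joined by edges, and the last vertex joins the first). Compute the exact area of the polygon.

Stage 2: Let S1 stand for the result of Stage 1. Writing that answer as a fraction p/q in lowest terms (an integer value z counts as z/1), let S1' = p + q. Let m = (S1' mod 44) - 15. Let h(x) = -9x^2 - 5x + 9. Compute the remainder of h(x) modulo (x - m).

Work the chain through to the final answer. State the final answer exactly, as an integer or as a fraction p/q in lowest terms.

-285

Stage 1: cross terms: (4*-35 - 21*-37)=637, (21*14 - 16*-35)=854, (16*-37 - 4*14)=-648; twice the area = |843| = 843; area = 843/2; answer 843/2
Stage 2: S1 = 843/2; threaded value p + q = 845; m = -6; remainder = value at the root: -9*(-6)^2 - 5*(-6)^1 + 9 = (-324) + (30) + (9) = -285; answer -285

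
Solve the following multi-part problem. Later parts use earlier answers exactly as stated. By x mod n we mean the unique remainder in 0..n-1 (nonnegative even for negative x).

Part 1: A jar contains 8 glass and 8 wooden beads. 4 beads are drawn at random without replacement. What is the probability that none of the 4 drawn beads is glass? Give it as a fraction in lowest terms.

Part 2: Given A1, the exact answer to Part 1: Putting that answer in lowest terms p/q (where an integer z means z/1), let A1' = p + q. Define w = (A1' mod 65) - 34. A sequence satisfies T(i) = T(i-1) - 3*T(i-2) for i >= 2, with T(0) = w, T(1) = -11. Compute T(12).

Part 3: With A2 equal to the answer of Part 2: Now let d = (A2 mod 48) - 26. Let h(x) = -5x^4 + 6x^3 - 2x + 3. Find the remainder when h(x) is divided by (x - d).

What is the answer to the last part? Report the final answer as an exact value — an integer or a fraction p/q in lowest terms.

Part 1: total draws C(16,4) = 1820; favorable C(8,4) = 70; P = 1/26; answer 1/26
Part 2: A1 = 1/26; threaded value p + q = 27; w = -7; T(2) = 1*(-11) - 3*(-7) = 10; iterating: T(2)=10, T(3)=43, T(4)=13, T(5)=-116, T(6)=-155, T(7)=193, T(8)=658, T(9)=79, T(10)=-1895, T(11)=-2132, T(12)=3553; answer 3553
Part 3: A2 = 3553; d = -25; remainder = value at the root: -5*(-25)^4 + 6*(-25)^3 - 2*(-25)^1 + 3 = (-1953125) + (-93750) + (50) + (3) = -2046822; answer -2046822

-2046822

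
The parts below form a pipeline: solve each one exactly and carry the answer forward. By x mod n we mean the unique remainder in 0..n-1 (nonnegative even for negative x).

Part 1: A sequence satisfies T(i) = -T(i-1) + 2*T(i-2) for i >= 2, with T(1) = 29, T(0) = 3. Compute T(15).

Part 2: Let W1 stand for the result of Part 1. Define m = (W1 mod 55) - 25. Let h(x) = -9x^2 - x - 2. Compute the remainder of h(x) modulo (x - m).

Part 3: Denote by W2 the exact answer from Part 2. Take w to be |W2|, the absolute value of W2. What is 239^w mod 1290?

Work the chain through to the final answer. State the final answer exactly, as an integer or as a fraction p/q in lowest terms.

Part 1: T(2) = -1*(29) + 2*(3) = -23; iterating: T(2)=-23, T(3)=81, T(4)=-127, T(5)=289, T(6)=-543, T(7)=1121, T(8)=-2207, T(9)=4449, T(10)=-8863, T(11)=17761, T(12)=-35487, T(13)=71009, T(14)=-141983, T(15)=284001; answer 284001
Part 2: W1 = 284001; m = 11; remainder = value at the root: -9*(11)^2 - 1*(11)^1 - 2 = (-1089) + (-11) + (-2) = -1102; answer -1102
Part 3: W2 = -1102; w = 1102; squarings mod 1290: 239^1=239, 239^2=361, 239^4=31, 239^8=961, 239^16=1171, 239^32=1261, 239^64=841, 239^128=361, 239^256=31, 239^512=961, 239^1024=1171; 239^1102 = 239^2 * 239^4 * 239^8 * 239^64 * 239^1024 = 1201 (mod 1290); answer 1201

1201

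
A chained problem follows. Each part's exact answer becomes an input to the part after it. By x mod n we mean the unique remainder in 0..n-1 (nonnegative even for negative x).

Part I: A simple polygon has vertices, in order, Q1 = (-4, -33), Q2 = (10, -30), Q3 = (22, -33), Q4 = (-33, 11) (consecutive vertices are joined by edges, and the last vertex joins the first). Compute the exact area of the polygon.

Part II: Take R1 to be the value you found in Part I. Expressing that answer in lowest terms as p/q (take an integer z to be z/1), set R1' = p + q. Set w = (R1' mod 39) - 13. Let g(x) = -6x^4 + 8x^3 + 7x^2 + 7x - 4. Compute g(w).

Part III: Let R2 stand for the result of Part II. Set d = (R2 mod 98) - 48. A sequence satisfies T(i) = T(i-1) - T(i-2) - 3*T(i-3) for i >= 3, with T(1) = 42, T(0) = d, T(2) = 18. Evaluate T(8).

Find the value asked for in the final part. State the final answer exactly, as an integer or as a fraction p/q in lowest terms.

1710

Part I: cross terms: (-4*-30 - 10*-33)=450, (10*-33 - 22*-30)=330, (22*11 - -33*-33)=-847, (-33*-33 - -4*11)=1133; twice the area = |1066| = 1066; area = 533; answer 533
Part II: R1 = 533; threaded value p + q = 534; w = 14; -6*(14)^4 + 8*(14)^3 + 7*(14)^2 + 7*(14)^1 - 4 = (-230496) + (21952) + (1372) + (98) + (-4) = -207078; answer -207078
Part III: R2 = -207078; d = 46; T(3) = 1*(18) - 1*(42) - 3*(46) = -162; iterating: T(3)=-162, T(4)=-306, T(5)=-198, T(6)=594, T(7)=1710, T(8)=1710; answer 1710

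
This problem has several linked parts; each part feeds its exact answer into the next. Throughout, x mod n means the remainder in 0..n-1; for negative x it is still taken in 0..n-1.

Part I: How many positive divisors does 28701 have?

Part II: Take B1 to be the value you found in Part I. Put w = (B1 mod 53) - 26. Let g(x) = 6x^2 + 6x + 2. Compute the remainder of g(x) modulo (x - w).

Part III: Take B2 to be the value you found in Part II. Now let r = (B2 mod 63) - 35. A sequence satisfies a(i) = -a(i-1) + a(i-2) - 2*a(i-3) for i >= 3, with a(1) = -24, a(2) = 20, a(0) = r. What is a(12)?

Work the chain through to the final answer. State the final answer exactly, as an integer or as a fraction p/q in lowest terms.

Part I: 28701 = 3^3 * 1063; number of divisors = (3+1) * (1+1) = 8; answer 8
Part II: B1 = 8; w = -18; remainder = value at the root: 6*(-18)^2 + 6*(-18)^1 + 2 = (1944) + (-108) + (2) = 1838; answer 1838
Part III: B2 = 1838; r = -24; a(3) = -1*(20) + 1*(-24) - 2*(-24) = 4; iterating: a(3)=4, a(4)=64, a(5)=-100, a(6)=156, a(7)=-384, a(8)=740, a(9)=-1436, a(10)=2944, a(11)=-5860, a(12)=11676; answer 11676

11676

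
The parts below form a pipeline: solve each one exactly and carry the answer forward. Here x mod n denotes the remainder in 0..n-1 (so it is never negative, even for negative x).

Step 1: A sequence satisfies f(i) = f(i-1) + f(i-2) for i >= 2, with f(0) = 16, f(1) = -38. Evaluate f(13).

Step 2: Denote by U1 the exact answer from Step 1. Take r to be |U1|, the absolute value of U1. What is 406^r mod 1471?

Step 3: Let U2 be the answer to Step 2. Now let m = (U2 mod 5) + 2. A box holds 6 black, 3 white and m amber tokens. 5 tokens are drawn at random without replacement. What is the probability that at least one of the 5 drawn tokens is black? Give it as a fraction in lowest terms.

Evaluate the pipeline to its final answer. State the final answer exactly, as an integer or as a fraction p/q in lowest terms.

Step 1: f(2) = 1*(-38) + 1*(16) = -22; iterating: f(2)=-22, f(3)=-60, f(4)=-82, f(5)=-142, f(6)=-224, f(7)=-366, f(8)=-590, f(9)=-956, f(10)=-1546, f(11)=-2502, f(12)=-4048, f(13)=-6550; answer -6550
Step 2: U1 = -6550; r = 6550; squarings mod 1471: 406^1=406, 406^2=84, 406^4=1172, 406^8=1141, 406^16=46, 406^32=645, 406^64=1203, 406^128=1216, 406^256=301, 406^512=870, 406^1024=806, 406^2048=925, 406^4096=974; 406^6550 = 406^2 * 406^4 * 406^16 * 406^128 * 406^256 * 406^2048 * 406^4096 = 32 (mod 1471); answer 32
Step 3: U2 = 32; m = 4; total draws C(13,5) = 1287; complement C(7,5) = 21; favorable 1287 - 21 = 1266; P = 422/429; answer 422/429

422/429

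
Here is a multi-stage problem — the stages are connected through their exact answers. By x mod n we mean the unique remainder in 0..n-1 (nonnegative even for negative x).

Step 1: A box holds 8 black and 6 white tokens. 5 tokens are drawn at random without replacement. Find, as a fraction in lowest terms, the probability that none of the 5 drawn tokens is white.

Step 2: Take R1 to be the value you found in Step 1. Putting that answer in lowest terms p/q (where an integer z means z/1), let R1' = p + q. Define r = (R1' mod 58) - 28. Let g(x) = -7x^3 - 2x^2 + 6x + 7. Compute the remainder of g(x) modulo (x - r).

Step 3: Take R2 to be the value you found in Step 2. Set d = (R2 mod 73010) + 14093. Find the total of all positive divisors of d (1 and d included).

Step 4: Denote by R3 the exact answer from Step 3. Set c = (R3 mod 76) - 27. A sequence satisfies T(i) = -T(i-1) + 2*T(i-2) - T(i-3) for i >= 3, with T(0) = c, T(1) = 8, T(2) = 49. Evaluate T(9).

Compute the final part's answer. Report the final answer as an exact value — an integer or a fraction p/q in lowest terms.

-4477

Step 1: total draws C(14,5) = 2002; favorable C(8,5) = 56; P = 4/143; answer 4/143
Step 2: R1 = 4/143; threaded value p + q = 147; r = 3; remainder = value at the root: -7*(3)^3 - 2*(3)^2 + 6*(3)^1 + 7 = (-189) + (-18) + (18) + (7) = -182; answer -182
Step 3: R2 = -182; d = 86921; 86921 = 17 * 5113; sigma = (1 + 17) * (1 + 5113) = 18 * 5114 = 92052; answer 92052
Step 4: R3 = 92052; c = -11; T(3) = -1*(49) + 2*(8) - 1*(-11) = -22; iterating: T(3)=-22, T(4)=112, T(5)=-205, T(6)=451, T(7)=-973, T(8)=2080, T(9)=-4477; answer -4477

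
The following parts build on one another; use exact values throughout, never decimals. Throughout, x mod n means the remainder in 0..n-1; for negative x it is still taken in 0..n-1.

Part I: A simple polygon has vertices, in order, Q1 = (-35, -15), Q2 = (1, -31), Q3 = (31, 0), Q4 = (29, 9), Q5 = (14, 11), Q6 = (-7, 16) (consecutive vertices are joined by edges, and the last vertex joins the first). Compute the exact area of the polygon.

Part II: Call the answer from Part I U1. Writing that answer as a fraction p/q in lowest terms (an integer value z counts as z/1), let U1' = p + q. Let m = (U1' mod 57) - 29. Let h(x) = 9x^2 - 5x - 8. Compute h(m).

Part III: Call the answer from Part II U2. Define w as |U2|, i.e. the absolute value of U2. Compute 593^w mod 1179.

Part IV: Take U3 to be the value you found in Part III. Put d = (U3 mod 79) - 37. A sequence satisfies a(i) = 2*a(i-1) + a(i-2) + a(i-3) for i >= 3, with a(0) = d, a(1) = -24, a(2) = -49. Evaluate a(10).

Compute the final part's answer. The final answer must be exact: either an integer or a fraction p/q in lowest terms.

Part I: cross terms: (-35*-31 - 1*-15)=1100, (1*0 - 31*-31)=961, (31*9 - 29*0)=279, (29*11 - 14*9)=193, (14*16 - -7*11)=301, (-7*-15 - -35*16)=665; twice the area = |3499| = 3499; area = 3499/2; answer 3499/2
Part II: U1 = 3499/2; threaded value p + q = 3501; m = -5; 9*(-5)^2 - 5*(-5)^1 - 8 = (225) + (25) + (-8) = 242; answer 242
Part III: U2 = 242; w = 242; squarings mod 1179: 593^1=593, 593^2=307, 593^4=1108, 593^8=325, 593^16=694, 593^32=604, 593^64=505, 593^128=361; 593^242 = 593^2 * 593^16 * 593^32 * 593^64 * 593^128 = 325 (mod 1179); answer 325
Part IV: U3 = 325; d = -28; a(3) = 2*(-49) + 1*(-24) + 1*(-28) = -150; iterating: a(3)=-150, a(4)=-373, a(5)=-945, a(6)=-2413, a(7)=-6144, a(8)=-15646, a(9)=-39849, a(10)=-101488; answer -101488

-101488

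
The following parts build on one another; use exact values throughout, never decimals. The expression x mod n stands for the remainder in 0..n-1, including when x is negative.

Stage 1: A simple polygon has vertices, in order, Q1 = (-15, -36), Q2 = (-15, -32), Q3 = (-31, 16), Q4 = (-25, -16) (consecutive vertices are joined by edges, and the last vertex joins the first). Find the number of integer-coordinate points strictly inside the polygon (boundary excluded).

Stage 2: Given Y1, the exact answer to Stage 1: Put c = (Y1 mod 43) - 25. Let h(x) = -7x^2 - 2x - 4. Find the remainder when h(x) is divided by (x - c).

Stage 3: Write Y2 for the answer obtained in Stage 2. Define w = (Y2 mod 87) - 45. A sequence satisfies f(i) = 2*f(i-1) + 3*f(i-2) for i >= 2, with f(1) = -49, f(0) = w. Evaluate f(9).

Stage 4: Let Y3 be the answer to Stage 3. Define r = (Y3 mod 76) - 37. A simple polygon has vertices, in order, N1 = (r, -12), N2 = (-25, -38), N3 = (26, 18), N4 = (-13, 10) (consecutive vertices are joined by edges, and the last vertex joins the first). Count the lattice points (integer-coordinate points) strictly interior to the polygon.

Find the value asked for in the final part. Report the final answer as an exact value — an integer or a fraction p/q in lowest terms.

Stage 1: cross terms: (-15*-32 - -15*-36)=-60, (-15*16 - -31*-32)=-1232, (-31*-16 - -25*16)=896, (-25*-36 - -15*-16)=660; twice the area = |264| = 264; area = 132; boundary points = 4 + 16 + 2 + 10 = 32; strictly interior points = area - boundary/2 + 1 = 117; answer 117
Stage 2: Y1 = 117; c = 6; remainder = value at the root: -7*(6)^2 - 2*(6)^1 - 4 = (-252) + (-12) + (-4) = -268; answer -268
Stage 3: Y2 = -268; w = 35; f(2) = 2*(-49) + 3*(35) = 7; iterating: f(2)=7, f(3)=-133, f(4)=-245, f(5)=-889, f(6)=-2513, f(7)=-7693, f(8)=-22925, f(9)=-68929; answer -68929
Stage 4: Y3 = -68929; r = -34; cross terms: (-34*-38 - -25*-12)=992, (-25*18 - 26*-38)=538, (26*10 - -13*18)=494, (-13*-12 - -34*10)=496; twice the area = |2520| = 2520; area = 1260; boundary points = 1 + 1 + 1 + 1 = 4; strictly interior points = area - boundary/2 + 1 = 1259; answer 1259

1259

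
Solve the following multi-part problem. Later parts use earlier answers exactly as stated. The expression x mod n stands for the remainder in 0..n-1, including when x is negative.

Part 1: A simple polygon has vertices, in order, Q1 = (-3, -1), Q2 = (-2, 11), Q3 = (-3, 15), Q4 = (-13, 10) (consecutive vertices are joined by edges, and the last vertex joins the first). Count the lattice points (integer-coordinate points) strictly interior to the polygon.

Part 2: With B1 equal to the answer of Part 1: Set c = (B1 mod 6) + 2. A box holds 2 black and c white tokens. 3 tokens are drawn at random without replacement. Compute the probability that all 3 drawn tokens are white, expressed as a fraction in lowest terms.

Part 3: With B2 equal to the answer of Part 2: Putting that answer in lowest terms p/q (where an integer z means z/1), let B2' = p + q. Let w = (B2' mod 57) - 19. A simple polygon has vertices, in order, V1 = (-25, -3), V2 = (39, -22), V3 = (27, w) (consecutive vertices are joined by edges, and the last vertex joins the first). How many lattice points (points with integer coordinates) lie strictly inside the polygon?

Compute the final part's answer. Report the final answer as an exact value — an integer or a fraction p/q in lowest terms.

Part 1: cross terms: (-3*11 - -2*-1)=-35, (-2*15 - -3*11)=3, (-3*10 - -13*15)=165, (-13*-1 - -3*10)=43; twice the area = |176| = 176; area = 88; boundary points = 1 + 1 + 5 + 1 = 8; strictly interior points = area - boundary/2 + 1 = 85; answer 85
Part 2: B1 = 85; c = 3; total draws C(5,3) = 10; favorable C(3,3) = 1; P = 1/10; answer 1/10
Part 3: B2 = 1/10; threaded value p + q = 11; w = -8; cross terms: (-25*-22 - 39*-3)=667, (39*-8 - 27*-22)=282, (27*-3 - -25*-8)=-281; twice the area = |668| = 668; area = 334; boundary points = 1 + 2 + 1 = 4; strictly interior points = area - boundary/2 + 1 = 333; answer 333

333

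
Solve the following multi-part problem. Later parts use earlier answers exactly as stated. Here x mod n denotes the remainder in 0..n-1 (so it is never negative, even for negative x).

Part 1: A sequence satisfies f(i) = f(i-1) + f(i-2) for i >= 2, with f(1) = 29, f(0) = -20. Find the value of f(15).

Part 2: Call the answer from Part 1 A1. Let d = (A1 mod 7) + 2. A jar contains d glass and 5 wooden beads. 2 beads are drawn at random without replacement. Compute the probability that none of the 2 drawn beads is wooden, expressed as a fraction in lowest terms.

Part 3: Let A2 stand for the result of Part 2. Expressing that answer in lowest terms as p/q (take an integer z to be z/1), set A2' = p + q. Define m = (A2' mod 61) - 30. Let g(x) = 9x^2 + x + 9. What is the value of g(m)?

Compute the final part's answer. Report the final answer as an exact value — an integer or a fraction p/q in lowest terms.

577

Part 1: f(2) = 1*(29) + 1*(-20) = 9; iterating: f(2)=9, f(3)=38, f(4)=47, f(5)=85, f(6)=132, f(7)=217, f(8)=349, f(9)=566, f(10)=915, f(11)=1481, f(12)=2396, f(13)=3877, f(14)=6273, f(15)=10150; answer 10150
Part 2: A1 = 10150; d = 2; total draws C(7,2) = 21; favorable C(2,2) = 1; P = 1/21; answer 1/21
Part 3: A2 = 1/21; threaded value p + q = 22; m = -8; 9*(-8)^2 + 1*(-8)^1 + 9 = (576) + (-8) + (9) = 577; answer 577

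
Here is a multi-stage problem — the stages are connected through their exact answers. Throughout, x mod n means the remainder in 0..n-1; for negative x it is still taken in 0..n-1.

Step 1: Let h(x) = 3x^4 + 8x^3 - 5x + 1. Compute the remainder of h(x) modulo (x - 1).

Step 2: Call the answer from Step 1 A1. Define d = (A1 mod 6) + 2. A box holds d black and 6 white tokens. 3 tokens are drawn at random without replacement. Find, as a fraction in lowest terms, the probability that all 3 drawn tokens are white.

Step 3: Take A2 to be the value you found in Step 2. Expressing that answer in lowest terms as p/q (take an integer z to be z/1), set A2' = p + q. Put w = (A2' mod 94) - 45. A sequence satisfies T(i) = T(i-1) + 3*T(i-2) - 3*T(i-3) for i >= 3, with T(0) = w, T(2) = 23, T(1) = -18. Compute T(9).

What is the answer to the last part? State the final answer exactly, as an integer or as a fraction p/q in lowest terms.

1742

Step 1: remainder = value at the root: 3*(1)^4 + 8*(1)^3 - 5*(1)^1 + 1 = (3) + (8) + (-5) + (1) = 7; answer 7
Step 2: A1 = 7; d = 3; total draws C(9,3) = 84; favorable C(6,3) = 20; P = 5/21; answer 5/21
Step 3: A2 = 5/21; threaded value p + q = 26; w = -19; T(3) = 1*(23) + 3*(-18) - 3*(-19) = 26; iterating: T(3)=26, T(4)=149, T(5)=158, T(6)=527, T(7)=554, T(8)=1661, T(9)=1742; answer 1742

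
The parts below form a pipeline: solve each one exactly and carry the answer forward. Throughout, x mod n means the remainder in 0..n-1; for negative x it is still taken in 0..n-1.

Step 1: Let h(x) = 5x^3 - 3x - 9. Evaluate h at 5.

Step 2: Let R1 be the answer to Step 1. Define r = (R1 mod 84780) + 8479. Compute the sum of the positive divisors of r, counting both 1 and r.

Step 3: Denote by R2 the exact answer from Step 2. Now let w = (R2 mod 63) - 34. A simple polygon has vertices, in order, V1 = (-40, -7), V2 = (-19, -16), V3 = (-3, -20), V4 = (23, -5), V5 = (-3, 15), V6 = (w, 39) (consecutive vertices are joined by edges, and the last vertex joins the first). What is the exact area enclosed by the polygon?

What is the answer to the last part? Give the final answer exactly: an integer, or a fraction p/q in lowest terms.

Step 1: 5*(5)^3 - 3*(5)^1 - 9 = (625) + (-15) + (-9) = 601; answer 601
Step 2: R1 = 601; r = 9080; 9080 = 2^3 * 5 * 227; sigma = (1 + 2 + 4 + 8) * (1 + 5) * (1 + 227) = 15 * 6 * 228 = 20520; answer 20520
Step 3: R2 = 20520; w = 11; cross terms: (-40*-16 - -19*-7)=507, (-19*-20 - -3*-16)=332, (-3*-5 - 23*-20)=475, (23*15 - -3*-5)=330, (-3*39 - 11*15)=-282, (11*-7 - -40*39)=1483; twice the area = |2845| = 2845; area = 2845/2; answer 2845/2

2845/2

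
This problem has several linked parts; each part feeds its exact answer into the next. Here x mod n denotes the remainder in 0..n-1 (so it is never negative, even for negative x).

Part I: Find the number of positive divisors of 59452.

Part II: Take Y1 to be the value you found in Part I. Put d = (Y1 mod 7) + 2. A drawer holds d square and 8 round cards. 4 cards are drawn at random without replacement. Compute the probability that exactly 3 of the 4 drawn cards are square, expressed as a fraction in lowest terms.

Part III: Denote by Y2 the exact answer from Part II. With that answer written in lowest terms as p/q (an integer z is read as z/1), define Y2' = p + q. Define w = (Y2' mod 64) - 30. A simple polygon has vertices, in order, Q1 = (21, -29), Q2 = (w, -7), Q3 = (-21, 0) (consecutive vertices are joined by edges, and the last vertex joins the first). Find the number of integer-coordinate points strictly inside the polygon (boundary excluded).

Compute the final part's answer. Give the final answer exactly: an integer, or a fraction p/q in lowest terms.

Part I: 59452 = 2^2 * 89 * 167; number of divisors = (2+1) * (1+1) * (1+1) = 12; answer 12
Part II: Y1 = 12; d = 7; total draws C(15,4) = 1365; favorable C(7,3)*C(8,1) = 280; P = 8/39; answer 8/39
Part III: Y2 = 8/39; threaded value p + q = 47; w = 17; cross terms: (21*-7 - 17*-29)=346, (17*0 - -21*-7)=-147, (-21*-29 - 21*0)=609; twice the area = |808| = 808; area = 404; boundary points = 2 + 1 + 1 = 4; strictly interior points = area - boundary/2 + 1 = 403; answer 403

403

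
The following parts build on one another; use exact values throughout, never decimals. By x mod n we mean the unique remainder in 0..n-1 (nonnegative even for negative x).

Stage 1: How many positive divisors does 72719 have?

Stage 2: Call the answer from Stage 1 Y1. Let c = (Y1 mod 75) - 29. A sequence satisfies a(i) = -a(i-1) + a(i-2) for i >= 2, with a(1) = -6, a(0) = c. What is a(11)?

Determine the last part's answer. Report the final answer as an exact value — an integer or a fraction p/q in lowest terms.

951

Stage 1: 72719 is prime, so its only divisors are 1 and 72719; count = 2; answer 2
Stage 2: Y1 = 2; c = -27; a(2) = -1*(-6) + 1*(-27) = -21; iterating: a(2)=-21, a(3)=15, a(4)=-36, a(5)=51, a(6)=-87, a(7)=138, a(8)=-225, a(9)=363, a(10)=-588, a(11)=951; answer 951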